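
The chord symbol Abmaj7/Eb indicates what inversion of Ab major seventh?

second inversion

Abmaj7/Eb means Ab major seventh with Eb in the bass. Eb is the fifth of Ab major seventh (Ab–C–Eb–G), so this is second inversion.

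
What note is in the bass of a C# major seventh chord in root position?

The root of C# major seventh (C#–E#–G#–B#) is C#; that is the bass in root position.

C#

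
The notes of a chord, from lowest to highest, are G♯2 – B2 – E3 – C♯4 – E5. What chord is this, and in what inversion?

C# minor seventh, second inversion

The distinct note names are G#, B, E, C#. Stacked in thirds they read C#–E–G#–B, which is a minor seventh chord on C#.
G# is the fifth of C# minor seventh; fifth in the bass means second inversion (figured bass 4/3).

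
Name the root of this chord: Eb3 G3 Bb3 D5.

Eb

Reordering Eb, G, Bb, D into stacked thirds gives Eb–G–Bb–D; the bottom of that stack, Eb, is the root.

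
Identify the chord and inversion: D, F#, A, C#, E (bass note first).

D major ninth, root position

The distinct note names are D, F#, A, C#, E. Stacked in thirds they read D–F#–A–C#–E, which is a major ninth chord on D.
The lowest note is D, the root of the chord, so this is root position.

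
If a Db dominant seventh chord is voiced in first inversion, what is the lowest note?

In first inversion the third is lowest. For Db dominant seventh (Db–F–Ab–Cb) that is F.

F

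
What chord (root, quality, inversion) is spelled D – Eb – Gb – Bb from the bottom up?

The pitch classes D, Eb, Gb, Bb arrange in thirds as Eb–Gb–Bb–D: an Eb minor-major seventh chord.
With the seventh (D) in the bass, the chord is in third inversion (figured bass 4/2).

Eb minor-major seventh, third inversion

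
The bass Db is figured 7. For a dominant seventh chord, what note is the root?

The figures 7 mean the root of the chord is in the bass. If Db is the root of a dominant seventh chord, the root is Db (chord tones Db–F–Ab–Cb).

Db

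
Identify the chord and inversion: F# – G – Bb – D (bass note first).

The pitch classes F#, G, Bb, D arrange in thirds as G–Bb–D–F#: a G minor-major seventh chord.
The lowest note is F#, the seventh of the chord, so this is third inversion (figured bass 4/2).

G minor-major seventh, third inversion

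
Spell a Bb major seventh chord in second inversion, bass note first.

F, A, Bb, D

The chord tones are Bb–D–F–A. With the fifth (F) lowest for second inversion: F, A, Bb, D.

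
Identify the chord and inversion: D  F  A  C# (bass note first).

D minor-major seventh, root position

The distinct note names are D, F, A, C#. Stacked in thirds they read D–F–A–C#, which is a minor-major seventh chord on D.
With the root (D) in the bass, the chord is in root position (figured bass 7).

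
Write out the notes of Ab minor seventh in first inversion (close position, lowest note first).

Spelling Ab minor seventh: Ab–Cb–Eb–Gb. In first inversion the third is bass, giving Cb, Eb, Gb, Ab from the bottom.

Cb, Eb, Gb, Ab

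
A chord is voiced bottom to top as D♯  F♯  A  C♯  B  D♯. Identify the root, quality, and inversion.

B dominant ninth, first inversion

The distinct note names are D#, F#, A, C#, B. Stacked in thirds they read B–D#–F#–A–C#, which is a dominant ninth chord on B.
D# is the third of B dominant ninth; third in the bass means first inversion.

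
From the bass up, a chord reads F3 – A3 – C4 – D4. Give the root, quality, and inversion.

D minor seventh, first inversion

The distinct note names are F, A, C, D. Stacked in thirds they read D–F–A–C, which is a minor seventh chord on D.
The lowest note is F, the third of the chord, so this is first inversion (figured bass 6/5).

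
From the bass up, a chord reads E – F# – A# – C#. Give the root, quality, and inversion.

F# dominant seventh, third inversion

Reducing to letter names: E, F#, A#, C#. These stack in thirds as F#–A#–C#–E — an F# dominant seventh chord.
With the seventh (E) in the bass, the chord is in third inversion (figured bass 4/2).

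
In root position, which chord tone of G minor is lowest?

G

The root of G minor (G–Bb–D) is G; that is the bass in root position.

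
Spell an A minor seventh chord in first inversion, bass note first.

C, E, G, A

A minor seventh is A–C–E–G. First inversion puts the third (C) in the bass, with the remaining tones above: C, E, G, A.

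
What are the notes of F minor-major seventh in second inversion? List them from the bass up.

C, E, F, Ab

F minor-major seventh is F–Ab–C–E. Second inversion puts the fifth (C) in the bass, with the remaining tones above: C, E, F, Ab.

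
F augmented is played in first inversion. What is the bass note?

A

In first inversion the third is lowest. For F augmented (F–A–C#) that is A.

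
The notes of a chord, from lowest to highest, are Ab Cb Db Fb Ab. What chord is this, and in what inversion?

Db minor seventh, second inversion

The pitch classes Ab, Cb, Db, Fb arrange in thirds as Db–Fb–Ab–Cb: a Db minor seventh chord.
Ab is the fifth of Db minor seventh; fifth in the bass means second inversion (figured bass 4/3).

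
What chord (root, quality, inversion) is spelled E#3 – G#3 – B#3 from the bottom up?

E# minor, root position

The distinct note names are E#, G#, B#. Stacked in thirds they read E#–G#–B#, which is a minor triad on E#.
With the root (E#) in the bass, the chord is in root position (figured bass 5/3).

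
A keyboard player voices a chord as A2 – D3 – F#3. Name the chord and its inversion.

D major, second inversion

The distinct note names are A, D, F#. Stacked in thirds they read D–F#–A, which is a major triad on D.
With the fifth (A) in the bass, the chord is in second inversion (figured bass 6/4).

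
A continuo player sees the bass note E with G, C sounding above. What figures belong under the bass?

6

The notes E, G, C stack in thirds as C–E–G — a C major triad. The bass E is the third, so this is first inversion: figured 6.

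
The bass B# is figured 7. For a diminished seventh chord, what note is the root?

The figures 7 mean the root of the chord is in the bass. If B# is the root of a diminished seventh chord, the root is B# (chord tones B#–D#–F#–A).

B#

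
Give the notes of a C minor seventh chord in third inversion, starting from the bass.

Spelling C minor seventh: C–Eb–G–Bb. In third inversion the seventh is bass, giving Bb, C, Eb, G from the bottom.

Bb, C, Eb, G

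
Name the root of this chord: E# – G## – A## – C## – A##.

A##

Reordering E#, G##, A##, C## into stacked thirds gives A##–C##–E#–G##; the bottom of that stack, A##, is the root.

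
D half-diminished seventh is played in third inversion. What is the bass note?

In third inversion the seventh is lowest. For D half-diminished seventh (D–F–Ab–C) that is C.

C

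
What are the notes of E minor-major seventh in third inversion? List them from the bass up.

The chord tones are E–G–B–D#. With the seventh (D#) lowest for third inversion: D#, E, G, B.

D#, E, G, B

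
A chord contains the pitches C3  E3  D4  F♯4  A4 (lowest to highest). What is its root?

D

C, E, D, F#, A are the tones of a D dominant ninth chord (D–F#–A–C–E), making D the root.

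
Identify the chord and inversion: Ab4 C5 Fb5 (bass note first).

Fb augmented, first inversion

Reducing to letter names: Ab, C, Fb. These stack in thirds as Fb–Ab–C — an Fb augmented triad.
With the third (Ab) in the bass, the chord is in first inversion (figured bass 6).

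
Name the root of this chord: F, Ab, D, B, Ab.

Reordering F, Ab, D, B into stacked thirds gives B–D–F–Ab; the bottom of that stack, B, is the root.

B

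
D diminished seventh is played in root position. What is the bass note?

D

D diminished seventh is D–F–Ab–Cb. Root position places the root in the bass: D.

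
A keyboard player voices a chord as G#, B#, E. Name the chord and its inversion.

The pitch classes G#, B#, E arrange in thirds as E–G#–B#: an E augmented triad.
The lowest note is G#, the third of the chord, so this is first inversion (figured bass 6).

E augmented, first inversion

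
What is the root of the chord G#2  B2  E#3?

G#, B, E# are the tones of an E# diminished triad (E#–G#–B), making E# the root.

E#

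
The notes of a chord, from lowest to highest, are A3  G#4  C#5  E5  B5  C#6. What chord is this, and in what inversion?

A major ninth, root position

The pitch classes A, G#, C#, E, B arrange in thirds as A–C#–E–G#–B: an A major ninth chord.
The lowest note is A, the root of the chord, so this is root position.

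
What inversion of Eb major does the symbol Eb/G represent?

Eb/G means Eb major with G in the bass. G is the third of Eb major (Eb–G–Bb), so this is first inversion.

first inversion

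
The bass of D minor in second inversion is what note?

The fifth of D minor (D–F–A) is A; that is the bass in second inversion.

A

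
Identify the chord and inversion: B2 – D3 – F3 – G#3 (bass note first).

G# diminished seventh, first inversion

Reducing to letter names: B, D, F, G#. These stack in thirds as G#–B–D–F — a G# diminished seventh chord.
The lowest note is B, the third of the chord, so this is first inversion (figured bass 6/5).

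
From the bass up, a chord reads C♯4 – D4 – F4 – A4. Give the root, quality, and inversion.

The distinct note names are C#, D, F, A. Stacked in thirds they read D–F–A–C#, which is a minor-major seventh chord on D.
C# is the seventh of D minor-major seventh; seventh in the bass means third inversion (figured bass 4/2).

D minor-major seventh, third inversion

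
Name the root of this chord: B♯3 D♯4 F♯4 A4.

B#

The distinct letter names are B#, D#, F#, A. Arranged as a stack of thirds they read B#–D#–F#–A, so B# is the root (a B# diminished seventh chord).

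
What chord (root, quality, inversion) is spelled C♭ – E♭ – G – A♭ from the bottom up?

Reducing to letter names: Cb, Eb, G, Ab. These stack in thirds as Ab–Cb–Eb–G — an Ab minor-major seventh chord.
Cb is the third of Ab minor-major seventh; third in the bass means first inversion (figured bass 6/5).

Ab minor-major seventh, first inversion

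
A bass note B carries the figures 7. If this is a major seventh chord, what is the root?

The figures 7 mean the root of the chord is in the bass. If B is the root of a major seventh chord, the root is B (chord tones B–D#–F#–A#).

B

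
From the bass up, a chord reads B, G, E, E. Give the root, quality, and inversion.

The pitch classes B, G, E arrange in thirds as E–G–B: an E minor triad.
The lowest note is B, the fifth of the chord, so this is second inversion (figured bass 6/4).

E minor, second inversion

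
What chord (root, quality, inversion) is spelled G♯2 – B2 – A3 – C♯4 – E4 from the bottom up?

The pitch classes G#, B, A, C#, E arrange in thirds as A–C#–E–G#–B: an A major ninth chord.
G# is the seventh of A major ninth; seventh in the bass means third inversion.

A major ninth, third inversion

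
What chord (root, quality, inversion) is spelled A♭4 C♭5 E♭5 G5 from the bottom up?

The distinct note names are Ab, Cb, Eb, G. Stacked in thirds they read Ab–Cb–Eb–G, which is a minor-major seventh chord on Ab.
The lowest note is Ab, the root of the chord, so this is root position (figured bass 7).

Ab minor-major seventh, root position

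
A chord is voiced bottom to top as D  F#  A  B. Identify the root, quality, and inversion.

B minor seventh, first inversion

Reducing to letter names: D, F#, A, B. These stack in thirds as B–D–F#–A — a B minor seventh chord.
D is the third of B minor seventh; third in the bass means first inversion (figured bass 6/5).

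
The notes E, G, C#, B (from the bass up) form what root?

E, G, C#, B are the tones of a C# half-diminished seventh chord (C#–E–G–B), making C# the root.

C#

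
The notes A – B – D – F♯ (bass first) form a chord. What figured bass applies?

4/2

The notes A, B, D, F# stack in thirds as B–D–F#–A — a B minor seventh chord. The bass A is the seventh, so this is third inversion: figured 4/2.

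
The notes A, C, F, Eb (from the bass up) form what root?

The distinct letter names are A, C, F, Eb. Arranged as a stack of thirds they read F–A–C–Eb, so F is the root (an F dominant seventh chord).

F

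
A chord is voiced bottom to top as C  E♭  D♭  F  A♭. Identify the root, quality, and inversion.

Db major ninth, third inversion

The pitch classes C, Eb, Db, F, Ab arrange in thirds as Db–F–Ab–C–Eb: a Db major ninth chord.
With the seventh (C) in the bass, the chord is in third inversion.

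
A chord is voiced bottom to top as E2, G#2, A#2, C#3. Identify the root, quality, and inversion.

A# half-diminished seventh, second inversion

Reducing to letter names: E, G#, A#, C#. These stack in thirds as A#–C#–E–G# — an A# half-diminished seventh chord.
The lowest note is E, the fifth of the chord, so this is second inversion (figured bass 4/3).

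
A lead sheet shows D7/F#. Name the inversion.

D7/F# means D dominant seventh with F# in the bass. F# is the third of D dominant seventh (D–F#–A–C), so this is first inversion.

first inversion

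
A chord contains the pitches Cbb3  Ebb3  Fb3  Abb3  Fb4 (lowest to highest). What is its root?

Reordering Cbb, Ebb, Fb, Abb into stacked thirds gives Fb–Abb–Cbb–Ebb; the bottom of that stack, Fb, is the root.

Fb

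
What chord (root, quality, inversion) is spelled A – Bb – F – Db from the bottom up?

The distinct note names are A, Bb, F, Db. Stacked in thirds they read Bb–Db–F–A, which is a minor-major seventh chord on Bb.
The lowest note is A, the seventh of the chord, so this is third inversion (figured bass 4/2).

Bb minor-major seventh, third inversion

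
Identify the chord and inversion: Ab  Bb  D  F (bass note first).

Reducing to letter names: Ab, Bb, D, F. These stack in thirds as Bb–D–F–Ab — a Bb dominant seventh chord.
The lowest note is Ab, the seventh of the chord, so this is third inversion (figured bass 4/2).

Bb dominant seventh, third inversion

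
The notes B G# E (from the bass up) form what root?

B, G#, E are the tones of an E major triad (E–G#–B), making E the root.

E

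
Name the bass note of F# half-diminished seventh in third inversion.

E

The seventh of F# half-diminished seventh (F#–A–C–E) is E; that is the bass in third inversion.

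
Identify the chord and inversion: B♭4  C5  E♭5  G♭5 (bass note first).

C half-diminished seventh, third inversion

Reducing to letter names: Bb, C, Eb, Gb. These stack in thirds as C–Eb–Gb–Bb — a C half-diminished seventh chord.
With the seventh (Bb) in the bass, the chord is in third inversion (figured bass 4/2).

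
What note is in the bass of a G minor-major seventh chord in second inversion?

D

G minor-major seventh is G–Bb–D–F#. Second inversion places the fifth in the bass: D.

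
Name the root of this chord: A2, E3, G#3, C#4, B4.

The distinct letter names are A, E, G#, C#, B. Arranged as a stack of thirds they read A–C#–E–G#–B, so A is the root (an A major ninth chord).

A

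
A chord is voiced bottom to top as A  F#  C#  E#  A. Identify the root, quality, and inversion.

F# minor-major seventh, first inversion

The pitch classes A, F#, C#, E# arrange in thirds as F#–A–C#–E#: an F# minor-major seventh chord.
A is the third of F# minor-major seventh; third in the bass means first inversion (figured bass 6/5).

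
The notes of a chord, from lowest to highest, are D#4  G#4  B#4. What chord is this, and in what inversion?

The pitch classes D#, G#, B# arrange in thirds as G#–B#–D#: a G# major triad.
With the fifth (D#) in the bass, the chord is in second inversion (figured bass 6/4).

G# major, second inversion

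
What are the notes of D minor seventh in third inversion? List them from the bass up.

C, D, F, A

The chord tones are D–F–A–C. With the seventh (C) lowest for third inversion: C, D, F, A.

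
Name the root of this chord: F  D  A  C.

F, D, A, C are the tones of a D minor seventh chord (D–F–A–C), making D the root.

D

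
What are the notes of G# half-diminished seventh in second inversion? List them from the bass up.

Spelling G# half-diminished seventh: G#–B–D–F#. In second inversion the fifth is bass, giving D, F#, G#, B from the bottom.

D, F#, G#, B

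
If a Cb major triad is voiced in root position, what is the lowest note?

Cb

The root of Cb major (Cb–Eb–Gb) is Cb; that is the bass in root position.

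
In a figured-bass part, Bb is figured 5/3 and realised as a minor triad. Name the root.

Bb

The figures 5/3 mean the root of the chord is in the bass. If Bb is the root of a minor triad, the root is Bb (chord tones Bb–Db–F).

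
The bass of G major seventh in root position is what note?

G

The root of G major seventh (G–B–D–F#) is G; that is the bass in root position.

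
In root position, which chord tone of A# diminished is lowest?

A#

The root of A# diminished (A#–C#–E) is A#; that is the bass in root position.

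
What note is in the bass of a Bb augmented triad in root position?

The root of Bb augmented (Bb–D–F#) is Bb; that is the bass in root position.

Bb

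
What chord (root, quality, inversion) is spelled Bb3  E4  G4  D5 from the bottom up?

The pitch classes Bb, E, G, D arrange in thirds as E–G–Bb–D: an E half-diminished seventh chord.
The lowest note is Bb, the fifth of the chord, so this is second inversion (figured bass 4/3).

E half-diminished seventh, second inversion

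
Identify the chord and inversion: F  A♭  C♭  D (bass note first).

The pitch classes F, Ab, Cb, D arrange in thirds as D–F–Ab–Cb: a D diminished seventh chord.
The lowest note is F, the third of the chord, so this is first inversion (figured bass 6/5).

D diminished seventh, first inversion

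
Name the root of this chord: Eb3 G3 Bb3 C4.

C

The distinct letter names are Eb, G, Bb, C. Arranged as a stack of thirds they read C–Eb–G–Bb, so C is the root (a C minor seventh chord).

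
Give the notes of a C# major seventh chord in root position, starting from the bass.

C#, E#, G#, B#

The chord tones are C#–E#–G#–B#. With the root (C#) lowest for root position: C#, E#, G#, B#.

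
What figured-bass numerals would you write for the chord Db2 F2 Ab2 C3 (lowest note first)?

The notes Db, F, Ab, C stack in thirds as Db–F–Ab–C — a Db major seventh chord. The bass Db is the root, so this is root position: figured 7.

7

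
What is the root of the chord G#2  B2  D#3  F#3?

Reordering G#, B, D#, F# into stacked thirds gives G#–B–D#–F#; the bottom of that stack, G#, is the root.

G#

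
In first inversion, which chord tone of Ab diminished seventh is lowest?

In first inversion the third is lowest. For Ab diminished seventh (Ab–Cb–Ebb–Gbb) that is Cb.

Cb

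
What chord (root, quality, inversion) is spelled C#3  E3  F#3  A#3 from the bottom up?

The distinct note names are C#, E, F#, A#. Stacked in thirds they read F#–A#–C#–E, which is a dominant seventh chord on F#.
The lowest note is C#, the fifth of the chord, so this is second inversion (figured bass 4/3).

F# dominant seventh, second inversion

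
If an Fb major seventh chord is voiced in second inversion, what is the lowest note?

In second inversion the fifth is lowest. For Fb major seventh (Fb–Ab–Cb–Eb) that is Cb.

Cb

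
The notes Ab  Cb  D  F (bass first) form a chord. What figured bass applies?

The notes Ab, Cb, D, F stack in thirds as D–F–Ab–Cb — a D diminished seventh chord. The bass Ab is the fifth, so this is second inversion: figured 4/3.

4/3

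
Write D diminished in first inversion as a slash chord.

First inversion of D diminished has the third (F) in the bass. As a slash chord: Ddim/F.

Ddim/F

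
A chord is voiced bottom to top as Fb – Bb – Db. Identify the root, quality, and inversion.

Bb diminished, second inversion

The pitch classes Fb, Bb, Db arrange in thirds as Bb–Db–Fb: a Bb diminished triad.
Fb is the fifth of Bb diminished; fifth in the bass means second inversion (figured bass 6/4).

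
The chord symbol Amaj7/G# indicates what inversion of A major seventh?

third inversion

Amaj7/G# means A major seventh with G# in the bass. G# is the seventh of A major seventh (A–C#–E–G#), so this is third inversion.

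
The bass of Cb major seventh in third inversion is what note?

Bb

The seventh of Cb major seventh (Cb–Eb–Gb–Bb) is Bb; that is the bass in third inversion.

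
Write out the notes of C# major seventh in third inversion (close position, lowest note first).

The chord tones are C#–E#–G#–B#. With the seventh (B#) lowest for third inversion: B#, C#, E#, G#.

B#, C#, E#, G#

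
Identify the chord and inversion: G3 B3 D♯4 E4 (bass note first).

E minor-major seventh, first inversion

Reducing to letter names: G, B, D#, E. These stack in thirds as E–G–B–D# — an E minor-major seventh chord.
With the third (G) in the bass, the chord is in first inversion (figured bass 6/5).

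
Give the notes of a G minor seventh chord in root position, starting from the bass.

G, Bb, D, F

Spelling G minor seventh: G–Bb–D–F. In root position the root is bass, giving G, Bb, D, F from the bottom.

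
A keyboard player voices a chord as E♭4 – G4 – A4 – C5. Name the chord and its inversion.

The distinct note names are Eb, G, A, C. Stacked in thirds they read A–C–Eb–G, which is a half-diminished seventh chord on A.
Eb is the fifth of A half-diminished seventh; fifth in the bass means second inversion (figured bass 4/3).

A half-diminished seventh, second inversion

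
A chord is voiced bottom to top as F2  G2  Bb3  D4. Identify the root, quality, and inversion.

The distinct note names are F, G, Bb, D. Stacked in thirds they read G–Bb–D–F, which is a minor seventh chord on G.
The lowest note is F, the seventh of the chord, so this is third inversion (figured bass 4/2).

G minor seventh, third inversion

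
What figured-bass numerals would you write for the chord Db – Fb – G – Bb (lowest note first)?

The notes Db, Fb, G, Bb stack in thirds as G–Bb–Db–Fb — a G diminished seventh chord. The bass Db is the fifth, so this is second inversion: figured 4/3.

4/3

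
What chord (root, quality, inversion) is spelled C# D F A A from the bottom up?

D minor-major seventh, third inversion

The distinct note names are C#, D, F, A. Stacked in thirds they read D–F–A–C#, which is a minor-major seventh chord on D.
The lowest note is C#, the seventh of the chord, so this is third inversion (figured bass 4/2).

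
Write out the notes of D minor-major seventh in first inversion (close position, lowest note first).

F, A, C#, D

The chord tones are D–F–A–C#. With the third (F) lowest for first inversion: F, A, C#, D.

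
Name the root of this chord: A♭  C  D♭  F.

Db

Ab, C, Db, F are the tones of a Db major seventh chord (Db–F–Ab–C), making Db the root.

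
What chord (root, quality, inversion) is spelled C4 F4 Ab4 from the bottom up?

F minor, second inversion

The distinct note names are C, F, Ab. Stacked in thirds they read F–Ab–C, which is a minor triad on F.
With the fifth (C) in the bass, the chord is in second inversion (figured bass 6/4).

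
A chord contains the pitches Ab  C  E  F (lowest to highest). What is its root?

The distinct letter names are Ab, C, E, F. Arranged as a stack of thirds they read F–Ab–C–E, so F is the root (an F minor-major seventh chord).

F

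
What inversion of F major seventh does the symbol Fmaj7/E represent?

Fmaj7/E means F major seventh with E in the bass. E is the seventh of F major seventh (F–A–C–E), so this is third inversion.

third inversion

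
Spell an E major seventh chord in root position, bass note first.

E major seventh is E–G#–B–D#. Root position puts the root (E) in the bass, with the remaining tones above: E, G#, B, D#.

E, G#, B, D#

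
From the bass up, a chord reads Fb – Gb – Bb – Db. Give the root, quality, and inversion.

Gb dominant seventh, third inversion

The pitch classes Fb, Gb, Bb, Db arrange in thirds as Gb–Bb–Db–Fb: a Gb dominant seventh chord.
Fb is the seventh of Gb dominant seventh; seventh in the bass means third inversion (figured bass 4/2).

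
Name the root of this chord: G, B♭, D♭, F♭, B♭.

Reordering G, Bb, Db, Fb into stacked thirds gives G–Bb–Db–Fb; the bottom of that stack, G, is the root.

G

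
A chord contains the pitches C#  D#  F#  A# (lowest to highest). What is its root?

D#

C#, D#, F#, A# are the tones of a D# minor seventh chord (D#–F#–A#–C#), making D# the root.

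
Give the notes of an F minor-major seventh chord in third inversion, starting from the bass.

E, F, Ab, C

The chord tones are F–Ab–C–E. With the seventh (E) lowest for third inversion: E, F, Ab, C.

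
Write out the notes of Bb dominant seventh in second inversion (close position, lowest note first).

Spelling Bb dominant seventh: Bb–D–F–Ab. In second inversion the fifth is bass, giving F, Ab, Bb, D from the bottom.

F, Ab, Bb, D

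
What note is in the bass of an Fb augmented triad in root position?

The root of Fb augmented (Fb–Ab–C) is Fb; that is the bass in root position.

Fb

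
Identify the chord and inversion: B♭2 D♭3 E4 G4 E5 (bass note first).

E diminished seventh, second inversion

The distinct note names are Bb, Db, E, G. Stacked in thirds they read E–G–Bb–Db, which is a diminished seventh chord on E.
The lowest note is Bb, the fifth of the chord, so this is second inversion (figured bass 4/3).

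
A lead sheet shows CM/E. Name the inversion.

CM/E means C major with E in the bass. E is the third of C major (C–E–G), so this is first inversion.

first inversion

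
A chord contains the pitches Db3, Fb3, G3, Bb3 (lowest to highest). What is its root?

Reordering Db, Fb, G, Bb into stacked thirds gives G–Bb–Db–Fb; the bottom of that stack, G, is the root.

G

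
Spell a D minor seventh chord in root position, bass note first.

Spelling D minor seventh: D–F–A–C. In root position the root is bass, giving D, F, A, C from the bottom.

D, F, A, C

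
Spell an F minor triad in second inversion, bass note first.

C, F, Ab

Spelling F minor: F–Ab–C. In second inversion the fifth is bass, giving C, F, Ab from the bottom.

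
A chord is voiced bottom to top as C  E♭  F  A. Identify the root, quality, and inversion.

The pitch classes C, Eb, F, A arrange in thirds as F–A–C–Eb: an F dominant seventh chord.
C is the fifth of F dominant seventh; fifth in the bass means second inversion (figured bass 4/3).

F dominant seventh, second inversion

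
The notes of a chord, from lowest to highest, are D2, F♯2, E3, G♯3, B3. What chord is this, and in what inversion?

The pitch classes D, F#, E, G#, B arrange in thirds as E–G#–B–D–F#: an E dominant ninth chord.
With the seventh (D) in the bass, the chord is in third inversion.

E dominant ninth, third inversion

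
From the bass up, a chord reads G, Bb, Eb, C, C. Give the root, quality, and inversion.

C minor seventh, second inversion

Reducing to letter names: G, Bb, Eb, C. These stack in thirds as C–Eb–G–Bb — a C minor seventh chord.
The lowest note is G, the fifth of the chord, so this is second inversion (figured bass 4/3).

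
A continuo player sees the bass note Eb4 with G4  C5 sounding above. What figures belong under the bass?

The notes Eb, G, C stack in thirds as C–Eb–G — a C minor triad. The bass Eb is the third, so this is first inversion: figured 6.

6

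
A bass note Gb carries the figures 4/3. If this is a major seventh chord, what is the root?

The figures 4/3 mean the fifth of the chord is in the bass. If Gb is the fifth of a major seventh chord, the root is Cb (chord tones Cb–Eb–Gb–Bb).

Cb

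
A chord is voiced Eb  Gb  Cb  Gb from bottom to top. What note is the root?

Cb

The distinct letter names are Eb, Gb, Cb. Arranged as a stack of thirds they read Cb–Eb–Gb, so Cb is the root (a Cb major triad).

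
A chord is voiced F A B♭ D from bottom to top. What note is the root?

Reordering F, A, Bb, D into stacked thirds gives Bb–D–F–A; the bottom of that stack, Bb, is the root.

Bb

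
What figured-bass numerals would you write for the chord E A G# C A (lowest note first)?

The notes E, A, G#, C stack in thirds as A–C–E–G# — an A minor-major seventh chord. The bass E is the fifth, so this is second inversion: figured 4/3.

4/3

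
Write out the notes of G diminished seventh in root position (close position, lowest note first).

The chord tones are G–Bb–Db–Fb. With the root (G) lowest for root position: G, Bb, Db, Fb.

G, Bb, Db, Fb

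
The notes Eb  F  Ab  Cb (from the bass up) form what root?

F

Reordering Eb, F, Ab, Cb into stacked thirds gives F–Ab–Cb–Eb; the bottom of that stack, F, is the root.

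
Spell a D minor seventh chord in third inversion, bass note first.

C, D, F, A

The chord tones are D–F–A–C. With the seventh (C) lowest for third inversion: C, D, F, A.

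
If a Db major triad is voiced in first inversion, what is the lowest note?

F

The third of Db major (Db–F–Ab) is F; that is the bass in first inversion.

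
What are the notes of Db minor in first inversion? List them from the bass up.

Db minor is Db–Fb–Ab. First inversion puts the third (Fb) in the bass, with the remaining tones above: Fb, Ab, Db.

Fb, Ab, Db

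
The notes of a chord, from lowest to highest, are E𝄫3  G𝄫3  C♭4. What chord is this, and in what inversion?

Cb diminished, first inversion

Reducing to letter names: Ebb, Gbb, Cb. These stack in thirds as Cb–Ebb–Gbb — a Cb diminished triad.
With the third (Ebb) in the bass, the chord is in first inversion (figured bass 6).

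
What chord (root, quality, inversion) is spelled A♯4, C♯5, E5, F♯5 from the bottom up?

F# dominant seventh, first inversion

The distinct note names are A#, C#, E, F#. Stacked in thirds they read F#–A#–C#–E, which is a dominant seventh chord on F#.
The lowest note is A#, the third of the chord, so this is first inversion (figured bass 6/5).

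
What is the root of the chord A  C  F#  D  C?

D

The distinct letter names are A, C, F#, D. Arranged as a stack of thirds they read D–F#–A–C, so D is the root (a D dominant seventh chord).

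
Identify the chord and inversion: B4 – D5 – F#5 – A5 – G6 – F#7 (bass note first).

The pitch classes B, D, F#, A, G arrange in thirds as G–B–D–F#–A: a G major ninth chord.
With the third (B) in the bass, the chord is in first inversion.

G major ninth, first inversion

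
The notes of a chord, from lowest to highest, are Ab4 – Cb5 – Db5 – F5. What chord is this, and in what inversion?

Reducing to letter names: Ab, Cb, Db, F. These stack in thirds as Db–F–Ab–Cb — a Db dominant seventh chord.
The lowest note is Ab, the fifth of the chord, so this is second inversion (figured bass 4/3).

Db dominant seventh, second inversion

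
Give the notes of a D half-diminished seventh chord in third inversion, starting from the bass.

C, D, F, Ab

The chord tones are D–F–Ab–C. With the seventh (C) lowest for third inversion: C, D, F, Ab.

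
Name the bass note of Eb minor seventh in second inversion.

In second inversion the fifth is lowest. For Eb minor seventh (Eb–Gb–Bb–Db) that is Bb.

Bb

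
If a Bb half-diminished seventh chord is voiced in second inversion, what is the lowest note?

Fb

Bb half-diminished seventh is Bb–Db–Fb–Ab. Second inversion places the fifth in the bass: Fb.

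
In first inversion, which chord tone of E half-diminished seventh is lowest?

In first inversion the third is lowest. For E half-diminished seventh (E–G–Bb–D) that is G.

G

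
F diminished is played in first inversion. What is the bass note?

F diminished is F–Ab–Cb. First inversion places the third in the bass: Ab.

Ab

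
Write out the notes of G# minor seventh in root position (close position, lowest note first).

G#, B, D#, F#

Spelling G# minor seventh: G#–B–D#–F#. In root position the root is bass, giving G#, B, D#, F# from the bottom.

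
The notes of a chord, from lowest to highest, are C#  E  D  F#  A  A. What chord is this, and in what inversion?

D major ninth, third inversion

The distinct note names are C#, E, D, F#, A. Stacked in thirds they read D–F#–A–C#–E, which is a major ninth chord on D.
The lowest note is C#, the seventh of the chord, so this is third inversion.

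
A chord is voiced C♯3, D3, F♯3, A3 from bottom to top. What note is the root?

C#, D, F#, A are the tones of a D major seventh chord (D–F#–A–C#), making D the root.

D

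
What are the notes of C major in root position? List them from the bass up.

Spelling C major: C–E–G. In root position the root is bass, giving C, E, G from the bottom.

C, E, G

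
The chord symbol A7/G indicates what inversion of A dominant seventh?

A7/G means A dominant seventh with G in the bass. G is the seventh of A dominant seventh (A–C#–E–G), so this is third inversion.

third inversion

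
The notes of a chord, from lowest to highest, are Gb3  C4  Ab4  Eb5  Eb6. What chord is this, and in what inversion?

The distinct note names are Gb, C, Ab, Eb. Stacked in thirds they read Ab–C–Eb–Gb, which is a dominant seventh chord on Ab.
Gb is the seventh of Ab dominant seventh; seventh in the bass means third inversion (figured bass 4/2).

Ab dominant seventh, third inversion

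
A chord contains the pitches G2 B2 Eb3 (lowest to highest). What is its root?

Reordering G, B, Eb into stacked thirds gives Eb–G–B; the bottom of that stack, Eb, is the root.

Eb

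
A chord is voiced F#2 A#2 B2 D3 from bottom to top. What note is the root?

The distinct letter names are F#, A#, B, D. Arranged as a stack of thirds they read B–D–F#–A#, so B is the root (a B minor-major seventh chord).

B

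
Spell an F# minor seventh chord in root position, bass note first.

F#, A, C#, E

F# minor seventh is F#–A–C#–E. Root position puts the root (F#) in the bass, with the remaining tones above: F#, A, C#, E.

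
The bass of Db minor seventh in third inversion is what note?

In third inversion the seventh is lowest. For Db minor seventh (Db–Fb–Ab–Cb) that is Cb.

Cb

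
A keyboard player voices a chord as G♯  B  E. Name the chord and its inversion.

Reducing to letter names: G#, B, E. These stack in thirds as E–G#–B — an E major triad.
G# is the third of E major; third in the bass means first inversion (figured bass 6).

E major, first inversion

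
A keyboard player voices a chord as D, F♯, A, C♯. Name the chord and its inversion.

D major seventh, root position

Reducing to letter names: D, F#, A, C#. These stack in thirds as D–F#–A–C# — a D major seventh chord.
With the root (D) in the bass, the chord is in root position (figured bass 7).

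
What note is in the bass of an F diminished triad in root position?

F

The root of F diminished (F–Ab–Cb) is F; that is the bass in root position.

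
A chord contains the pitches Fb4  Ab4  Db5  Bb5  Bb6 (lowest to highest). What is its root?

Bb

Reordering Fb, Ab, Db, Bb into stacked thirds gives Bb–Db–Fb–Ab; the bottom of that stack, Bb, is the root.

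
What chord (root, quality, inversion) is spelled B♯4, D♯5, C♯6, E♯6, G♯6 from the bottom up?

C# major ninth, third inversion

The distinct note names are B#, D#, C#, E#, G#. Stacked in thirds they read C#–E#–G#–B#–D#, which is a major ninth chord on C#.
B# is the seventh of C# major ninth; seventh in the bass means third inversion.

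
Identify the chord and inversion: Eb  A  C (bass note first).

The pitch classes Eb, A, C arrange in thirds as A–C–Eb: an A diminished triad.
The lowest note is Eb, the fifth of the chord, so this is second inversion (figured bass 6/4).

A diminished, second inversion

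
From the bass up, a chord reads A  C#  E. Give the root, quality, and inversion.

The pitch classes A, C#, E arrange in thirds as A–C#–E: an A major triad.
The lowest note is A, the root of the chord, so this is root position (figured bass 5/3).

A major, root position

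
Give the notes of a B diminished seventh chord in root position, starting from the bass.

B, D, F, Ab

Spelling B diminished seventh: B–D–F–Ab. In root position the root is bass, giving B, D, F, Ab from the bottom.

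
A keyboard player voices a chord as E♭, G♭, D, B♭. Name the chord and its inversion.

Eb minor-major seventh, root position

The distinct note names are Eb, Gb, D, Bb. Stacked in thirds they read Eb–Gb–Bb–D, which is a minor-major seventh chord on Eb.
Eb is the root of Eb minor-major seventh; root in the bass means root position (figured bass 7).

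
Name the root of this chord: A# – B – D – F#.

B

A#, B, D, F# are the tones of a B minor-major seventh chord (B–D–F#–A#), making B the root.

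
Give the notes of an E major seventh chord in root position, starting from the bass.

E major seventh is E–G#–B–D#. Root position puts the root (E) in the bass, with the remaining tones above: E, G#, B, D#.

E, G#, B, D#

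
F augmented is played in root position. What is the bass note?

F

The root of F augmented (F–A–C#) is F; that is the bass in root position.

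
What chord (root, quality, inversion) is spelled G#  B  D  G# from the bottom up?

Reducing to letter names: G#, B, D. These stack in thirds as G#–B–D — a G# diminished triad.
G# is the root of G# diminished; root in the bass means root position (figured bass 5/3).

G# diminished, root position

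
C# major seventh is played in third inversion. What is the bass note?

B#

C# major seventh is C#–E#–G#–B#. Third inversion places the seventh in the bass: B#.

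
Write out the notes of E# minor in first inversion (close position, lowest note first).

G#, B#, E#

E# minor is E#–G#–B#. First inversion puts the third (G#) in the bass, with the remaining tones above: G#, B#, E#.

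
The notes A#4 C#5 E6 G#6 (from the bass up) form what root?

The distinct letter names are A#, C#, E, G#. Arranged as a stack of thirds they read A#–C#–E–G#, so A# is the root (an A# half-diminished seventh chord).

A#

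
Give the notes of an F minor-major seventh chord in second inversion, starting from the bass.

C, E, F, Ab

F minor-major seventh is F–Ab–C–E. Second inversion puts the fifth (C) in the bass, with the remaining tones above: C, E, F, Ab.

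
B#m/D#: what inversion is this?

first inversion

B#m/D# means B# minor with D# in the bass. D# is the third of B# minor (B#–D#–F##), so this is first inversion.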